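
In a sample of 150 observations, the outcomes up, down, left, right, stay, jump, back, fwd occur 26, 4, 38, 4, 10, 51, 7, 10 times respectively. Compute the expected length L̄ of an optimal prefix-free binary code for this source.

2.52 bits/symbol

Probabilities are the counts divided by 150.
Repeatedly combine the two least-probable nodes; the expected code length is the sum of the merged weights.
merge 2/75 + 2/75 → 4/75
merge 7/150 + 4/75 → 1/10
merge 1/15 + 1/15 → 2/15
merge 1/10 + 2/15 → 7/30
merge 13/75 + 7/30 → 61/150
merge 19/75 + 17/50 → 89/150
merge 61/150 + 89/150 → 1
L = 4/75 + 1/10 + 2/15 + 7/30 + 61/150 + 89/150 + 1 = 63/25 = 2.52 bits/symbol.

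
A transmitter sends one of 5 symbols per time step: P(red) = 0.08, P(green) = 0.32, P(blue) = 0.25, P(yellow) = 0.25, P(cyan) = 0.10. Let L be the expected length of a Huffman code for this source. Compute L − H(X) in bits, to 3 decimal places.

Entropy H = −Σ p log₂ p ≈ 2.1497 bits.
Huffman merges: 2/25+1/10→9/50; 9/50+1/4→43/100; 1/4+8/25→57/100; 43/100+57/100→1. L = 109/50 ≈ 2.1800.
L − H = 2.1800 − 2.1497 = 0.030 bits.

0.030 bits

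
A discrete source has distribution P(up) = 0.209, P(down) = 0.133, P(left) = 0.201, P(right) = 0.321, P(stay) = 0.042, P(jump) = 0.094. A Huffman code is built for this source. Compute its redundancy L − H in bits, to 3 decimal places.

0.042 bits

Entropy H = −Σ p log₂ p ≈ 2.3633 bits.
Huffman merges: 21/500+47/500→17/125; 133/1000+17/125→269/1000; 201/1000+209/1000→41/100; 269/1000+321/1000→59/100; 41/100+59/100→1. L = 481/200 ≈ 2.4050.
L − H = 2.4050 − 2.3633 = 0.042 bits.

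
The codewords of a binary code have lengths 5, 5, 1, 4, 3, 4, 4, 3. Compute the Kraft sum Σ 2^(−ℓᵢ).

With common denominator 2^5 = 32: Σ 2^(−ℓᵢ) = 1/32 + 1/32 + 16/32 + 2/32 + 4/32 + 2/32 + 2/32 + 4/32 = 32/32 = 1.

1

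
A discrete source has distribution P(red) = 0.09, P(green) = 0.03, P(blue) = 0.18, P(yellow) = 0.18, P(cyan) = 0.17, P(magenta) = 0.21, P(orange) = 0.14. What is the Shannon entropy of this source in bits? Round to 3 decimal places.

2.660 bits

H = −Σ pᵢ log₂ pᵢ.
−0.09·log₂(0.09) = 0.3127
−0.03·log₂(0.03) = 0.1518
−0.18·log₂(0.18) = 0.4453
−0.18·log₂(0.18) = 0.4453
−0.17·log₂(0.17) = 0.4346
−0.21·log₂(0.21) = 0.4728
−0.14·log₂(0.14) = 0.3971
Sum ≈ 2.6596 → 2.660 bits.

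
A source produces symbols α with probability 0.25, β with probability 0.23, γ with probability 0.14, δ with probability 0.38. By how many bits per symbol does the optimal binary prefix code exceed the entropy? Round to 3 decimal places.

Entropy H = −Σ p log₂ p ≈ 1.9152 bits.
Huffman merges: 7/50+23/100→37/100; 1/4+37/100→31/50; 19/50+31/50→1. L = 199/100 ≈ 1.9900.
L − H = 1.9900 − 1.9152 = 0.075 bits.

0.075 bits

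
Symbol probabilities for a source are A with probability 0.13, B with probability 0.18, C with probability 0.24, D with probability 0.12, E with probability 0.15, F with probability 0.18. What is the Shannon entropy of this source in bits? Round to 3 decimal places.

H = −Σ pᵢ log₂ pᵢ.
−0.13·log₂(0.13) = 0.3826
−0.18·log₂(0.18) = 0.4453
−0.24·log₂(0.24) = 0.4941
−0.12·log₂(0.12) = 0.3671
−0.15·log₂(0.15) = 0.4105
−0.18·log₂(0.18) = 0.4453
Sum ≈ 2.5450 → 2.545 bits.

2.545 bits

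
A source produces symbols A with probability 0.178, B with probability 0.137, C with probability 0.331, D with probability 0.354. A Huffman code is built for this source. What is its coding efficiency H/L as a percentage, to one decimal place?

96.6%

Entropy H = −Σ p log₂ p ≈ 1.8944 bits.
Huffman merges: 137/1000+89/500→63/200; 63/200+331/1000→323/500; 177/500+323/500→1. L = 1961/1000 ≈ 1.9610.
Efficiency = H/L = 1.8944/1.9610 = 96.6%.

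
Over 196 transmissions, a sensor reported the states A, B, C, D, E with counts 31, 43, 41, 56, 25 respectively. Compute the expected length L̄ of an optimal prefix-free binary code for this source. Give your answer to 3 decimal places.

2.286 bits/symbol

Probabilities are the counts divided by 196.
Repeatedly combine the two least-probable nodes; the expected code length is the sum of the merged weights.
merge 25/196 + 31/196 → 2/7
merge 41/196 + 43/196 → 3/7
merge 2/7 + 2/7 → 4/7
merge 3/7 + 4/7 → 1
L = 2/7 + 3/7 + 4/7 + 1 = 16/7 ≈ 2.286 bits/symbol.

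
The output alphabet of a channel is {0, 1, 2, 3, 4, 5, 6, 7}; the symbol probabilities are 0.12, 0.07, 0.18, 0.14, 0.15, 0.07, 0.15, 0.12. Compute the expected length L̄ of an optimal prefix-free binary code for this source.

2.96 bits/symbol

Repeatedly combine the two least-probable nodes; the expected code length is the sum of the merged weights.
merge 7/100 + 7/100 → 7/50
merge 3/25 + 3/25 → 6/25
merge 7/50 + 7/50 → 7/25
merge 3/20 + 3/20 → 3/10
merge 9/50 + 6/25 → 21/50
merge 7/25 + 3/10 → 29/50
merge 21/50 + 29/50 → 1
L = 7/50 + 6/25 + 7/25 + 3/10 + 21/50 + 29/50 + 1 = 74/25 = 2.96 bits/symbol.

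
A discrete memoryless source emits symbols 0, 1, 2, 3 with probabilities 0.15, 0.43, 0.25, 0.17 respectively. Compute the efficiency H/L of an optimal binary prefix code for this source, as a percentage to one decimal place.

98.9%

Entropy H = −Σ p log₂ p ≈ 1.8687 bits.
Huffman merges: 3/20+17/100→8/25; 1/4+8/25→57/100; 43/100+57/100→1. L = 189/100 ≈ 1.8900.
Efficiency = H/L = 1.8687/1.8900 = 98.9%.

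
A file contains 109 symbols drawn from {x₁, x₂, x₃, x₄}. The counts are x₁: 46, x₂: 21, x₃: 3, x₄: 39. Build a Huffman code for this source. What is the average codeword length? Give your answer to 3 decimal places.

Probabilities are the counts divided by 109.
Repeatedly combine the two least-probable nodes; the expected code length is the sum of the merged weights.
merge 3/109 + 21/109 → 24/109
merge 24/109 + 39/109 → 63/109
merge 46/109 + 63/109 → 1
L = 24/109 + 63/109 + 1 = 196/109 ≈ 1.798 bits/symbol.

1.798 bits/symbol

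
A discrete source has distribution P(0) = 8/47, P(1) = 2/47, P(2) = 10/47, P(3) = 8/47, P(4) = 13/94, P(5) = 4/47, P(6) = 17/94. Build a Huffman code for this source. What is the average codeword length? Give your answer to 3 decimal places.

Repeatedly combine the two least-probable nodes; the expected code length is the sum of the merged weights.
merge 2/47 + 4/47 → 6/47
merge 6/47 + 13/94 → 25/94
merge 8/47 + 8/47 → 16/47
merge 17/94 + 10/47 → 37/94
merge 25/94 + 16/47 → 57/94
merge 37/94 + 57/94 → 1
L = 6/47 + 25/94 + 16/47 + 37/94 + 57/94 + 1 = 257/94 ≈ 2.734 bits/symbol.

2.734 bits/symbol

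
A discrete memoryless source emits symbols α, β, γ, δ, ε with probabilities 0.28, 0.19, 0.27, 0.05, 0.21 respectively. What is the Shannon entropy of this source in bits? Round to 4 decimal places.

H = −Σ pᵢ log₂ pᵢ.
−0.28·log₂(0.28) = 0.5142
−0.19·log₂(0.19) = 0.4552
−0.27·log₂(0.27) = 0.5100
−0.05·log₂(0.05) = 0.2161
−0.21·log₂(0.21) = 0.4728
Sum ≈ 2.1684 → 2.1684 bits.

2.1684 bits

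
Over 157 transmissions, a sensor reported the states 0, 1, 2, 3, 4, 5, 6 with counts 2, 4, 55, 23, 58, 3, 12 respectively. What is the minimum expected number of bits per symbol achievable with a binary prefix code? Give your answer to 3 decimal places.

2.134 bits/symbol

Probabilities are the counts divided by 157.
Repeatedly combine the two least-probable nodes; the expected code length is the sum of the merged weights.
merge 2/157 + 3/157 → 5/157
merge 4/157 + 5/157 → 9/157
merge 9/157 + 12/157 → 21/157
merge 21/157 + 23/157 → 44/157
merge 44/157 + 55/157 → 99/157
merge 58/157 + 99/157 → 1
L = 5/157 + 9/157 + 21/157 + 44/157 + 99/157 + 1 = 335/157 ≈ 2.134 bits/symbol.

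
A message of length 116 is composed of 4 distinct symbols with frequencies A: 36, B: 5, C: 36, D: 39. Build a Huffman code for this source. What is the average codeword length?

2 bits/symbol

Probabilities are the counts divided by 116.
Repeatedly combine the two least-probable nodes; the expected code length is the sum of the merged weights.
merge 5/116 + 9/29 → 41/116
merge 9/29 + 39/116 → 75/116
merge 41/116 + 75/116 → 1
L = 41/116 + 75/116 + 1 = 2 bits/symbol.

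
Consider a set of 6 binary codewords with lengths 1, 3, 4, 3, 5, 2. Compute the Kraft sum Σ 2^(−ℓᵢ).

1.09375

With common denominator 2^5 = 32: Σ 2^(−ℓᵢ) = 16/32 + 4/32 + 2/32 + 4/32 + 1/32 + 8/32 = 35/32 = 1.09375.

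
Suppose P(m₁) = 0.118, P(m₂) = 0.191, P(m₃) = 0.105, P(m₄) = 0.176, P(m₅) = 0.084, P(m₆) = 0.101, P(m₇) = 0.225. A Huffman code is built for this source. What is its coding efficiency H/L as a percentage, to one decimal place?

Entropy H = −Σ p log₂ p ≈ 2.7210 bits.
Huffman merges: 21/250+101/1000→37/200; 21/200+59/500→223/1000; 22/125+37/200→361/1000; 191/1000+223/1000→207/500; 9/40+361/1000→293/500; 207/500+293/500→1. L = 2769/1000 ≈ 2.7690.
Efficiency = H/L = 2.7210/2.7690 = 98.3%.

98.3%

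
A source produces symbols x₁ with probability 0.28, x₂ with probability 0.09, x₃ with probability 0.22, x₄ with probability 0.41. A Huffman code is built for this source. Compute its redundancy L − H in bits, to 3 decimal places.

Entropy H = −Σ p log₂ p ≈ 1.8348 bits.
Huffman merges: 9/100+11/50→31/100; 7/25+31/100→59/100; 41/100+59/100→1. L = 19/10 ≈ 1.9000.
L − H = 1.9000 − 1.8348 = 0.065 bits.

0.065 bits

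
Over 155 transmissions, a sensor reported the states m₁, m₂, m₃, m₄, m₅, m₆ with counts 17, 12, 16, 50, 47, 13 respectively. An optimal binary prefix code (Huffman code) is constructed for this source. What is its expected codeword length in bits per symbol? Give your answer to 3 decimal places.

2.374 bits/symbol

Probabilities are the counts divided by 155.
Repeatedly combine the two least-probable nodes; the expected code length is the sum of the merged weights.
merge 12/155 + 13/155 → 5/31
merge 16/155 + 17/155 → 33/155
merge 5/31 + 33/155 → 58/155
merge 47/155 + 10/31 → 97/155
merge 58/155 + 97/155 → 1
L = 5/31 + 33/155 + 58/155 + 97/155 + 1 = 368/155 ≈ 2.374 bits/symbol.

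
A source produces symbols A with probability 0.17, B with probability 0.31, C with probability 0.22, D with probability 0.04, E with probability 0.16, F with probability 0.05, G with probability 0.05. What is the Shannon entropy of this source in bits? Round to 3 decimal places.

H = −Σ pᵢ log₂ pᵢ.
−0.17·log₂(0.17) = 0.4346
−0.31·log₂(0.31) = 0.5238
−0.22·log₂(0.22) = 0.4806
−0.04·log₂(0.04) = 0.1858
−0.16·log₂(0.16) = 0.4230
−0.05·log₂(0.05) = 0.2161
−0.05·log₂(0.05) = 0.2161
Sum ≈ 2.4799 → 2.480 bits.

2.480 bits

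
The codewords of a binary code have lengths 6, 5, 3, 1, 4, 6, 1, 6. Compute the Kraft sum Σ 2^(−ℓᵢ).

1.265625

With common denominator 2^6 = 64: Σ 2^(−ℓᵢ) = 1/64 + 2/64 + 8/64 + 32/64 + 4/64 + 1/64 + 32/64 + 1/64 = 81/64 = 1.265625.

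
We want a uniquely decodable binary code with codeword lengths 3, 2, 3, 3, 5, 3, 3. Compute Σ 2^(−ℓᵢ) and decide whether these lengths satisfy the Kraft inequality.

With common denominator 2^5 = 32: Σ 2^(−ℓᵢ) = 4/32 + 8/32 + 4/32 + 4/32 + 1/32 + 4/32 + 4/32 = 29/32 = 0.90625.
Kraft's inequality requires Σ ≤ 1; here Σ = 0.90625 ≤ 1, so such a prefix code exists.

0.90625; yes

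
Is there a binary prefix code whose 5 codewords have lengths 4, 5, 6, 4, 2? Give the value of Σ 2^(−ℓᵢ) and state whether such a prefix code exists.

With common denominator 2^6 = 64: Σ 2^(−ℓᵢ) = 4/64 + 2/64 + 1/64 + 4/64 + 16/64 = 27/64 = 0.421875.
Kraft's inequality requires Σ ≤ 1; here Σ = 0.421875 ≤ 1, so such a prefix code exists.

0.421875; yes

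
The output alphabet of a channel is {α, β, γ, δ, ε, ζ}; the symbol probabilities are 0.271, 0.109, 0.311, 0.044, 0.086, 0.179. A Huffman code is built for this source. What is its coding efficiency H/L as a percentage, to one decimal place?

98.4%

Entropy H = −Σ p log₂ p ≈ 2.3300 bits.
Huffman merges: 11/250+43/500→13/100; 109/1000+13/100→239/1000; 179/1000+239/1000→209/500; 271/1000+311/1000→291/500; 209/500+291/500→1. L = 2369/1000 ≈ 2.3690.
Efficiency = H/L = 2.3300/2.3690 = 98.4%.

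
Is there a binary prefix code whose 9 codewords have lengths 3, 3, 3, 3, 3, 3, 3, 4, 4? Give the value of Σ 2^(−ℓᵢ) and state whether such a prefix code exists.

1; yes

With common denominator 2^4 = 16: Σ 2^(−ℓᵢ) = 2/16 + 2/16 + 2/16 + 2/16 + 2/16 + 2/16 + 2/16 + 1/16 + 1/16 = 16/16 = 1.
Kraft's inequality requires Σ ≤ 1; here Σ = 1 ≤ 1, so such a prefix code exists.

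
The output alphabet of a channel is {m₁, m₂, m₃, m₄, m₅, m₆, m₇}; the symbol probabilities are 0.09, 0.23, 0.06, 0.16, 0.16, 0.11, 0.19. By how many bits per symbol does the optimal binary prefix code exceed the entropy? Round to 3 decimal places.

0.035 bits

Entropy H = −Σ p log₂ p ≈ 2.6954 bits.
Huffman merges: 3/50+9/100→3/20; 11/100+3/20→13/50; 4/25+4/25→8/25; 19/100+23/100→21/50; 13/50+8/25→29/50; 21/50+29/50→1. L = 273/100 ≈ 2.7300.
L − H = 2.7300 − 2.6954 = 0.035 bits.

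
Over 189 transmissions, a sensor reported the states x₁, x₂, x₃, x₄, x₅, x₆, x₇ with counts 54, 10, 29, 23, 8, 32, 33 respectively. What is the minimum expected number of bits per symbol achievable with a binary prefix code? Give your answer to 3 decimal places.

2.635 bits/symbol

Probabilities are the counts divided by 189.
Repeatedly combine the two least-probable nodes; the expected code length is the sum of the merged weights.
merge 8/189 + 10/189 → 2/21
merge 2/21 + 23/189 → 41/189
merge 29/189 + 32/189 → 61/189
merge 11/63 + 41/189 → 74/189
merge 2/7 + 61/189 → 115/189
merge 74/189 + 115/189 → 1
L = 2/21 + 41/189 + 61/189 + 74/189 + 115/189 + 1 = 166/63 ≈ 2.635 bits/symbol.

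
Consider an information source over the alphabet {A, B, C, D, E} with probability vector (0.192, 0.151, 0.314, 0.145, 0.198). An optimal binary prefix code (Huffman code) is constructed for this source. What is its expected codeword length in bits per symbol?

2.296 bits/symbol

Repeatedly combine the two least-probable nodes; the expected code length is the sum of the merged weights.
merge 29/200 + 151/1000 → 37/125
merge 24/125 + 99/500 → 39/100
merge 37/125 + 157/500 → 61/100
merge 39/100 + 61/100 → 1
L = 37/125 + 39/100 + 61/100 + 1 = 287/125 = 2.296 bits/symbol.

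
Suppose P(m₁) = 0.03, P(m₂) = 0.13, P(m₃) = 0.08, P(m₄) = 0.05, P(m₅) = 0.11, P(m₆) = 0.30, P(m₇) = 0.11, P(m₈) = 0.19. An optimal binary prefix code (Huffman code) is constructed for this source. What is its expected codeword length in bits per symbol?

2.75 bits/symbol

Repeatedly combine the two least-probable nodes; the expected code length is the sum of the merged weights.
merge 3/100 + 1/20 → 2/25
merge 2/25 + 2/25 → 4/25
merge 11/100 + 11/100 → 11/50
merge 13/100 + 4/25 → 29/100
merge 19/100 + 11/50 → 41/100
merge 29/100 + 3/10 → 59/100
merge 41/100 + 59/100 → 1
L = 2/25 + 4/25 + 11/50 + 29/100 + 41/100 + 59/100 + 1 = 11/4 = 2.75 bits/symbol.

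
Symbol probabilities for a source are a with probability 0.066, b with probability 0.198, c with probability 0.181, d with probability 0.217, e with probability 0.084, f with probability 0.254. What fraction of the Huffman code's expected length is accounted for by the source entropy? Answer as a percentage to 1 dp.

Entropy H = −Σ p log₂ p ≈ 2.4484 bits.
Huffman merges: 33/500+21/250→3/20; 3/20+181/1000→331/1000; 99/500+217/1000→83/200; 127/500+331/1000→117/200; 83/200+117/200→1. L = 2481/1000 ≈ 2.4810.
Efficiency = H/L = 2.4484/2.4810 = 98.7%.

98.7%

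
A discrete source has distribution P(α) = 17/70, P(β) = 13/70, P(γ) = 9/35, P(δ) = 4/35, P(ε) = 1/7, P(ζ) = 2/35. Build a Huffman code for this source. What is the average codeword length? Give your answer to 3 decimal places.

Repeatedly combine the two least-probable nodes; the expected code length is the sum of the merged weights.
merge 2/35 + 4/35 → 6/35
merge 1/7 + 6/35 → 11/35
merge 13/70 + 17/70 → 3/7
merge 9/35 + 11/35 → 4/7
merge 3/7 + 4/7 → 1
L = 6/35 + 11/35 + 3/7 + 4/7 + 1 = 87/35 ≈ 2.486 bits/symbol.

2.486 bits/symbol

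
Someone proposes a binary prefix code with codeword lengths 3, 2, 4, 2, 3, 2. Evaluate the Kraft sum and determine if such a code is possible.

1.0625; no

With common denominator 2^4 = 16: Σ 2^(−ℓᵢ) = 2/16 + 4/16 + 1/16 + 4/16 + 2/16 + 4/16 = 17/16 = 1.0625.
Kraft's inequality requires Σ ≤ 1; here Σ = 1.0625 > 1, so no such prefix code exists.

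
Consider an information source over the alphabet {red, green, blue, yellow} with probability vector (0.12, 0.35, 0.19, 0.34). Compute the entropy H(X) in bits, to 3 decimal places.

1.882 bits

H = −Σ pᵢ log₂ pᵢ.
−0.12·log₂(0.12) = 0.3671
−0.35·log₂(0.35) = 0.5301
−0.19·log₂(0.19) = 0.4552
−0.34·log₂(0.34) = 0.5292
Sum ≈ 1.8816 → 1.882 bits.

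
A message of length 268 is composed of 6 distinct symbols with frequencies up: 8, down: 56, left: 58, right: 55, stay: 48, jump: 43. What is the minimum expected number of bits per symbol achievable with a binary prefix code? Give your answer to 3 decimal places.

2.560 bits/symbol

Probabilities are the counts divided by 268.
Repeatedly combine the two least-probable nodes; the expected code length is the sum of the merged weights.
merge 2/67 + 43/268 → 51/268
merge 12/67 + 51/268 → 99/268
merge 55/268 + 14/67 → 111/268
merge 29/134 + 99/268 → 157/268
merge 111/268 + 157/268 → 1
L = 51/268 + 99/268 + 111/268 + 157/268 + 1 = 343/134 ≈ 2.560 bits/symbol.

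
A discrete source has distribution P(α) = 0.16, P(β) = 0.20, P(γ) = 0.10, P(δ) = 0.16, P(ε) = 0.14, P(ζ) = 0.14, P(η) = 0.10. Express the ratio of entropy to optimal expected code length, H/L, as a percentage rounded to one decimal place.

Entropy H = −Σ p log₂ p ≈ 2.7690 bits.
Huffman merges: 1/10+1/10→1/5; 7/50+7/50→7/25; 4/25+4/25→8/25; 1/5+1/5→2/5; 7/25+8/25→3/5; 2/5+3/5→1. L = 14/5 ≈ 2.8000.
Efficiency = H/L = 2.7690/2.8000 = 98.9%.

98.9%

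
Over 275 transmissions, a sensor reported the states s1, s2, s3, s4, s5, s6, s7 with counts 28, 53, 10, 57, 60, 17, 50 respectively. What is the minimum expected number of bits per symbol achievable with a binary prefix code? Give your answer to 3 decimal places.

2.673 bits/symbol

Probabilities are the counts divided by 275.
Repeatedly combine the two least-probable nodes; the expected code length is the sum of the merged weights.
merge 2/55 + 17/275 → 27/275
merge 27/275 + 28/275 → 1/5
merge 2/11 + 53/275 → 103/275
merge 1/5 + 57/275 → 112/275
merge 12/55 + 103/275 → 163/275
merge 112/275 + 163/275 → 1
L = 27/275 + 1/5 + 103/275 + 112/275 + 163/275 + 1 = 147/55 ≈ 2.673 bits/symbol.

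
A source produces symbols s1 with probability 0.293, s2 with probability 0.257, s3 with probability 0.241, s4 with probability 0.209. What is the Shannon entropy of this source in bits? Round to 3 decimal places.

H = −Σ pᵢ log₂ pᵢ.
−0.293·log₂(0.293) = 0.5189
−0.257·log₂(0.257) = 0.5038
−0.241·log₂(0.241) = 0.4947
−0.209·log₂(0.209) = 0.4720
Sum ≈ 1.9894 → 1.989 bits.

1.989 bits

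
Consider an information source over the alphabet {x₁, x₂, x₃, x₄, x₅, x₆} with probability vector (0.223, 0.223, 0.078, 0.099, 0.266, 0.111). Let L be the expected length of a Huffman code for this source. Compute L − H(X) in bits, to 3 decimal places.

0.022 bits

Entropy H = −Σ p log₂ p ≈ 2.4431 bits.
Huffman merges: 39/500+99/1000→177/1000; 111/1000+177/1000→36/125; 223/1000+223/1000→223/500; 133/500+36/125→277/500; 223/500+277/500→1. L = 493/200 ≈ 2.4650.
L − H = 2.4650 − 2.4431 = 0.022 bits.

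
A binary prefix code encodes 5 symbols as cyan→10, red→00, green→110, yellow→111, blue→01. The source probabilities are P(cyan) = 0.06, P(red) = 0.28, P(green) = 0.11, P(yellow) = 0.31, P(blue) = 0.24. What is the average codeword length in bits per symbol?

L̄ = Σ pᵢ·ℓᵢ = 0.06·2 + 0.28·2 + 0.11·3 + 0.31·3 + 0.24·2 = 2.42 bits/symbol.

2.42 bits/symbol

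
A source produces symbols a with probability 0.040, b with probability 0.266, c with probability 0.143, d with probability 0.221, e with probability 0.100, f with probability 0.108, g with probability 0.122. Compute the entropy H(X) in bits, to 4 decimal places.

H = −Σ pᵢ log₂ pᵢ.
−0.040·log₂(0.040) = 0.1858
−0.266·log₂(0.266) = 0.5082
−0.143·log₂(0.143) = 0.4012
−0.221·log₂(0.221) = 0.4813
−0.100·log₂(0.100) = 0.3322
−0.108·log₂(0.108) = 0.3468
−0.122·log₂(0.122) = 0.3703
Sum ≈ 2.6258 → 2.6258 bits.

2.6258 bits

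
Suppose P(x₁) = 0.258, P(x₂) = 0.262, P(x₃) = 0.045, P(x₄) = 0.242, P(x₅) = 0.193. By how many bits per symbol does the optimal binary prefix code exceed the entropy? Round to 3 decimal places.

0.073 bits

Entropy H = −Σ p log₂ p ≈ 2.1653 bits.
Huffman merges: 9/200+193/1000→119/500; 119/500+121/500→12/25; 129/500+131/500→13/25; 12/25+13/25→1. L = 1119/500 ≈ 2.2380.
L − H = 2.2380 − 2.1653 = 0.073 bits.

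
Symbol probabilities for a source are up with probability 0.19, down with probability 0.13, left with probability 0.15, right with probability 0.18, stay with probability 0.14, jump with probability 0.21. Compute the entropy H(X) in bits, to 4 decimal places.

2.5637 bits

H = −Σ pᵢ log₂ pᵢ.
−0.19·log₂(0.19) = 0.4552
−0.13·log₂(0.13) = 0.3826
−0.15·log₂(0.15) = 0.4105
−0.18·log₂(0.18) = 0.4453
−0.14·log₂(0.14) = 0.3971
−0.21·log₂(0.21) = 0.4728
Sum ≈ 2.5637 → 2.5637 bits.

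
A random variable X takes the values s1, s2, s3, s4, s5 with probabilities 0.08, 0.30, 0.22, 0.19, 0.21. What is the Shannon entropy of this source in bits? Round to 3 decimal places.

H = −Σ pᵢ log₂ pᵢ.
−0.08·log₂(0.08) = 0.2915
−0.30·log₂(0.30) = 0.5211
−0.22·log₂(0.22) = 0.4806
−0.19·log₂(0.19) = 0.4552
−0.21·log₂(0.21) = 0.4728
Sum ≈ 2.2212 → 2.221 bits.

2.221 bits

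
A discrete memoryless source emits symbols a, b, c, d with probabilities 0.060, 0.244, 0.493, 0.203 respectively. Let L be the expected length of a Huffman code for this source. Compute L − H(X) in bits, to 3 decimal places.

Entropy H = −Σ p log₂ p ≈ 1.7101 bits.
Huffman merges: 3/50+203/1000→263/1000; 61/250+263/1000→507/1000; 493/1000+507/1000→1. L = 177/100 ≈ 1.7700.
L − H = 1.7700 − 1.7101 = 0.060 bits.

0.060 bits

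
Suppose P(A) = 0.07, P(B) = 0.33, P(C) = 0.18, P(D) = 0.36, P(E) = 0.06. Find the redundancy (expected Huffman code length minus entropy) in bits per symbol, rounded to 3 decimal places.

0.064 bits

Entropy H = −Σ p log₂ p ≈ 2.0158 bits.
Huffman merges: 3/50+7/100→13/100; 13/100+9/50→31/100; 31/100+33/100→16/25; 9/25+16/25→1. L = 52/25 ≈ 2.0800.
L − H = 2.0800 − 2.0158 = 0.064 bits.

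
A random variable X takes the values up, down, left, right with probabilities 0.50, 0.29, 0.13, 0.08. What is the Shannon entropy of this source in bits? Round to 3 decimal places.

1.692 bits

H = −Σ pᵢ log₂ pᵢ.
−0.50·log₂(0.50) = 0.5000
−0.29·log₂(0.29) = 0.5179
−0.13·log₂(0.13) = 0.3826
−0.08·log₂(0.08) = 0.2915
Sum ≈ 1.6921 → 1.692 bits.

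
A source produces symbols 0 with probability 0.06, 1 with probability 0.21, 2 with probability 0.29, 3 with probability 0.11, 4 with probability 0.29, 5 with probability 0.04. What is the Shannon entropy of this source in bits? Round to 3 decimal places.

2.288 bits

H = −Σ pᵢ log₂ pᵢ.
−0.06·log₂(0.06) = 0.2435
−0.21·log₂(0.21) = 0.4728
−0.29·log₂(0.29) = 0.5179
−0.11·log₂(0.11) = 0.3503
−0.29·log₂(0.29) = 0.5179
−0.04·log₂(0.04) = 0.1858
Sum ≈ 2.2882 → 2.288 bits.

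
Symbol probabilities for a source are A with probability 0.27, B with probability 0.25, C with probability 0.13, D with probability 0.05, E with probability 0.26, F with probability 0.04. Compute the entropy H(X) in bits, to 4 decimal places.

2.2998 bits

H = −Σ pᵢ log₂ pᵢ.
−0.27·log₂(0.27) = 0.5100
−0.25·log₂(0.25) = 0.5000
−0.13·log₂(0.13) = 0.3826
−0.05·log₂(0.05) = 0.2161
−0.26·log₂(0.26) = 0.5053
−0.04·log₂(0.04) = 0.1858
Sum ≈ 2.2998 → 2.2998 bits.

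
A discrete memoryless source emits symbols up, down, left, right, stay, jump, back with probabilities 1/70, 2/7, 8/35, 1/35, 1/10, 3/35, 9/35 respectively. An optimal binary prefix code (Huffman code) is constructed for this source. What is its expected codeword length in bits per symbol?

Repeatedly combine the two least-probable nodes; the expected code length is the sum of the merged weights.
merge 1/70 + 1/35 → 3/70
merge 3/70 + 3/35 → 9/70
merge 1/10 + 9/70 → 8/35
merge 8/35 + 8/35 → 16/35
merge 9/35 + 2/7 → 19/35
merge 16/35 + 19/35 → 1
L = 3/70 + 9/70 + 8/35 + 16/35 + 19/35 + 1 = 12/5 = 2.4 bits/symbol.

2.4 bits/symbol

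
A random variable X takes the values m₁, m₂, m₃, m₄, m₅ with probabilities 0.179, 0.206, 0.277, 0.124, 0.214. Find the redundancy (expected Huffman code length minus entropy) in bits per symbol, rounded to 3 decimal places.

0.027 bits

Entropy H = −Σ p log₂ p ≈ 2.2763 bits.
Huffman merges: 31/250+179/1000→303/1000; 103/500+107/500→21/50; 277/1000+303/1000→29/50; 21/50+29/50→1. L = 2303/1000 ≈ 2.3030.
L − H = 2.3030 − 2.2763 = 0.027 bits.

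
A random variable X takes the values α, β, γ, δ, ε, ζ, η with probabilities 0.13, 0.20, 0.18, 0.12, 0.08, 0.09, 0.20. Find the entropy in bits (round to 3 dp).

2.728 bits

H = −Σ pᵢ log₂ pᵢ.
−0.13·log₂(0.13) = 0.3826
−0.20·log₂(0.20) = 0.4644
−0.18·log₂(0.18) = 0.4453
−0.12·log₂(0.12) = 0.3671
−0.08·log₂(0.08) = 0.2915
−0.09·log₂(0.09) = 0.3127
−0.20·log₂(0.20) = 0.4644
Sum ≈ 2.7280 → 2.728 bits.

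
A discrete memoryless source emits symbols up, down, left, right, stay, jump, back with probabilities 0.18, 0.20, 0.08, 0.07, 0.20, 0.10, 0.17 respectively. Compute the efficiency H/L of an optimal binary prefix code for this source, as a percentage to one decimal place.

Entropy H = −Σ p log₂ p ≈ 2.7009 bits.
Huffman merges: 7/100+2/25→3/20; 1/10+3/20→1/4; 17/100+9/50→7/20; 1/5+1/5→2/5; 1/4+7/20→3/5; 2/5+3/5→1. L = 11/4 ≈ 2.7500.
Efficiency = H/L = 2.7009/2.7500 = 98.2%.

98.2%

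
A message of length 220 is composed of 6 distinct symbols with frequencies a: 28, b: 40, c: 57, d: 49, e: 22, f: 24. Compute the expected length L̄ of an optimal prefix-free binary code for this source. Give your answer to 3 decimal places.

Probabilities are the counts divided by 220.
Repeatedly combine the two least-probable nodes; the expected code length is the sum of the merged weights.
merge 1/10 + 6/55 → 23/110
merge 7/55 + 2/11 → 17/55
merge 23/110 + 49/220 → 19/44
merge 57/220 + 17/55 → 25/44
merge 19/44 + 25/44 → 1
L = 23/110 + 17/55 + 19/44 + 25/44 + 1 = 277/110 ≈ 2.518 bits/symbol.

2.518 bits/symbol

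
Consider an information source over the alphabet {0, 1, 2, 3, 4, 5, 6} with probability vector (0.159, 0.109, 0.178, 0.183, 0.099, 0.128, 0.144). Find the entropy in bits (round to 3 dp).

H = −Σ pᵢ log₂ pᵢ.
−0.159·log₂(0.159) = 0.4218
−0.109·log₂(0.109) = 0.3485
−0.178·log₂(0.178) = 0.4432
−0.183·log₂(0.183) = 0.4484
−0.099·log₂(0.099) = 0.3303
−0.128·log₂(0.128) = 0.3796
−0.144·log₂(0.144) = 0.4026
Sum ≈ 2.7745 → 2.774 bits.

2.774 bits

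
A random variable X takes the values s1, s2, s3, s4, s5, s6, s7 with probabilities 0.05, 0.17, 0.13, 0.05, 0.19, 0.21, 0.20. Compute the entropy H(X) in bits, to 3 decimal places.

2.642 bits

H = −Σ pᵢ log₂ pᵢ.
−0.05·log₂(0.05) = 0.2161
−0.17·log₂(0.17) = 0.4346
−0.13·log₂(0.13) = 0.3826
−0.05·log₂(0.05) = 0.2161
−0.19·log₂(0.19) = 0.4552
−0.21·log₂(0.21) = 0.4728
−0.20·log₂(0.20) = 0.4644
Sum ≈ 2.6419 → 2.642 bits.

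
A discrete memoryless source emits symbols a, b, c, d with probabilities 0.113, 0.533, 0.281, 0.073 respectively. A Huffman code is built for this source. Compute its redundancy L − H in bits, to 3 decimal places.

Entropy H = −Σ p log₂ p ≈ 1.6296 bits.
Huffman merges: 73/1000+113/1000→93/500; 93/500+281/1000→467/1000; 467/1000+533/1000→1. L = 1653/1000 ≈ 1.6530.
L − H = 1.6530 − 1.6296 = 0.023 bits.

0.023 bits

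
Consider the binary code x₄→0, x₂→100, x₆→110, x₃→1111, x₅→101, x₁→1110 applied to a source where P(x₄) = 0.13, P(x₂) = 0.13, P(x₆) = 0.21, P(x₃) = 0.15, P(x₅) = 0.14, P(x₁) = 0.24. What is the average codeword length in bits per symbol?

3.13 bits/symbol

L̄ = Σ pᵢ·ℓᵢ = 0.13·1 + 0.13·3 + 0.21·3 + 0.15·4 + 0.14·3 + 0.24·4 = 3.13 bits/symbol.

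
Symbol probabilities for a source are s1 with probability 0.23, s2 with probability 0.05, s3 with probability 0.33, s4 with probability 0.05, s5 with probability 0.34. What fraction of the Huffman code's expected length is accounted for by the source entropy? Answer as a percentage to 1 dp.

Entropy H = −Σ p log₂ p ≈ 1.9769 bits.
Huffman merges: 1/20+1/20→1/10; 1/10+23/100→33/100; 33/100+33/100→33/50; 17/50+33/50→1. L = 209/100 ≈ 2.0900.
Efficiency = H/L = 1.9769/2.0900 = 94.6%.

94.6%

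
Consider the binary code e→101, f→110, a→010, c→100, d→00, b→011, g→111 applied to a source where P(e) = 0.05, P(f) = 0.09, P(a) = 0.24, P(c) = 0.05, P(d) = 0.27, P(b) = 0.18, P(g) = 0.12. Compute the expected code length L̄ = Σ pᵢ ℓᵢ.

2.73 bits/symbol

L̄ = Σ pᵢ·ℓᵢ = 0.05·3 + 0.09·3 + 0.24·3 + 0.05·3 + 0.27·2 + 0.18·3 + 0.12·3 = 2.73 bits/symbol.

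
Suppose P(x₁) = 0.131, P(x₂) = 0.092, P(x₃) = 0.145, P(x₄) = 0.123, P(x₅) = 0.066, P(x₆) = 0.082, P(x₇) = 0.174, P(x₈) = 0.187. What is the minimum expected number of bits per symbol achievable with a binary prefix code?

2.961 bits/symbol

Repeatedly combine the two least-probable nodes; the expected code length is the sum of the merged weights.
merge 33/500 + 41/500 → 37/250
merge 23/250 + 123/1000 → 43/200
merge 131/1000 + 29/200 → 69/250
merge 37/250 + 87/500 → 161/500
merge 187/1000 + 43/200 → 201/500
merge 69/250 + 161/500 → 299/500
merge 201/500 + 299/500 → 1
L = 37/250 + 43/200 + 69/250 + 161/500 + 201/500 + 299/500 + 1 = 2961/1000 = 2.961 bits/symbol.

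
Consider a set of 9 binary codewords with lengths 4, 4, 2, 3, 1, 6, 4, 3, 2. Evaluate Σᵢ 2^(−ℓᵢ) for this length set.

1.453125

With common denominator 2^6 = 64: Σ 2^(−ℓᵢ) = 4/64 + 4/64 + 16/64 + 8/64 + 32/64 + 1/64 + 4/64 + 8/64 + 16/64 = 93/64 = 1.453125.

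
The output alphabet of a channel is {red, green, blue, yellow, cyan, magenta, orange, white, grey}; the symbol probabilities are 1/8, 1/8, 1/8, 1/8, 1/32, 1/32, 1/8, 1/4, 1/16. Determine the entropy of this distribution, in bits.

2.9375 bits

Each probability is a power of 1/2, so log₂(1/p) is an integer.
H = Σ p·log₂(1/p) = 1/8·3 + 1/8·3 + 1/8·3 + 1/8·3 + 1/32·5 + 1/32·5 + 1/8·3 + 1/4·2 + 1/16·4 = 2.9375 bits.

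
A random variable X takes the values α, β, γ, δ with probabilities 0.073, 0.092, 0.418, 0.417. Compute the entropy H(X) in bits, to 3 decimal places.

H = −Σ pᵢ log₂ pᵢ.
−0.073·log₂(0.073) = 0.2756
−0.092·log₂(0.092) = 0.3167
−0.418·log₂(0.418) = 0.5260
−0.417·log₂(0.417) = 0.5262
Sum ≈ 1.6446 → 1.645 bits.

1.645 bits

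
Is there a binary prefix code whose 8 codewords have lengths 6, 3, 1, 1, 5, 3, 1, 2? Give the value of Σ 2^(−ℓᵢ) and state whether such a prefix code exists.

With common denominator 2^6 = 64: Σ 2^(−ℓᵢ) = 1/64 + 8/64 + 32/64 + 32/64 + 2/64 + 8/64 + 32/64 + 16/64 = 131/64 = 2.046875.
Kraft's inequality requires Σ ≤ 1; here Σ = 2.046875 > 1, so no such prefix code exists.

2.046875; no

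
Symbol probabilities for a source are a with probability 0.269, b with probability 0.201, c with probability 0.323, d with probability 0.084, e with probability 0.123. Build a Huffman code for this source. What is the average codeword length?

2.207 bits/symbol

Repeatedly combine the two least-probable nodes; the expected code length is the sum of the merged weights.
merge 21/250 + 123/1000 → 207/1000
merge 201/1000 + 207/1000 → 51/125
merge 269/1000 + 323/1000 → 74/125
merge 51/125 + 74/125 → 1
L = 207/1000 + 51/125 + 74/125 + 1 = 2207/1000 = 2.207 bits/symbol.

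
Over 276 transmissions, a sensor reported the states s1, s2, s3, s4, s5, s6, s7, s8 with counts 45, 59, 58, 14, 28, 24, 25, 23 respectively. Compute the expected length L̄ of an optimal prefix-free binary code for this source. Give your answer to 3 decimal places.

Probabilities are the counts divided by 276.
Repeatedly combine the two least-probable nodes; the expected code length is the sum of the merged weights.
merge 7/138 + 1/12 → 37/276
merge 2/23 + 25/276 → 49/276
merge 7/69 + 37/276 → 65/276
merge 15/92 + 49/276 → 47/138
merge 29/138 + 59/276 → 39/92
merge 65/276 + 47/138 → 53/92
merge 39/92 + 53/92 → 1
L = 37/276 + 49/276 + 65/276 + 47/138 + 39/92 + 53/92 + 1 = 797/276 ≈ 2.888 bits/symbol.

2.888 bits/symbol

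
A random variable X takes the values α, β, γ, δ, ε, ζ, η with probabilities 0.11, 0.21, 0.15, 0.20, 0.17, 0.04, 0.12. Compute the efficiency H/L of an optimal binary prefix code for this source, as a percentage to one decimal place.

98.0%

Entropy H = −Σ p log₂ p ≈ 2.6854 bits.
Huffman merges: 1/25+11/100→3/20; 3/25+3/20→27/100; 3/20+17/100→8/25; 1/5+21/100→41/100; 27/100+8/25→59/100; 41/100+59/100→1. L = 137/50 ≈ 2.7400.
Efficiency = H/L = 2.6854/2.7400 = 98.0%.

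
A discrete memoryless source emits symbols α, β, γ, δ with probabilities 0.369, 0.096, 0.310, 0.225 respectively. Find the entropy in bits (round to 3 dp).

H = −Σ pᵢ log₂ pᵢ.
−0.369·log₂(0.369) = 0.5307
−0.096·log₂(0.096) = 0.3246
−0.310·log₂(0.310) = 0.5238
−0.225·log₂(0.225) = 0.4842
Sum ≈ 1.8633 → 1.863 bits.

1.863 bits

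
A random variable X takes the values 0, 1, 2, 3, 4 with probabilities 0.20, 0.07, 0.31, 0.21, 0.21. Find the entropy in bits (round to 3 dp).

H = −Σ pᵢ log₂ pᵢ.
−0.20·log₂(0.20) = 0.4644
−0.07·log₂(0.07) = 0.2686
−0.31·log₂(0.31) = 0.5238
−0.21·log₂(0.21) = 0.4728
−0.21·log₂(0.21) = 0.4728
Sum ≈ 2.2024 → 2.202 bits.

2.202 bits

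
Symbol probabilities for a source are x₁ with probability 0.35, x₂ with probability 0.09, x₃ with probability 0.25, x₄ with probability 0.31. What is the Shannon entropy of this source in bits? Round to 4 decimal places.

1.8665 bits

H = −Σ pᵢ log₂ pᵢ.
−0.35·log₂(0.35) = 0.5301
−0.09·log₂(0.09) = 0.3127
−0.25·log₂(0.25) = 0.5000
−0.31·log₂(0.31) = 0.5238
Sum ≈ 1.8665 → 1.8665 bits.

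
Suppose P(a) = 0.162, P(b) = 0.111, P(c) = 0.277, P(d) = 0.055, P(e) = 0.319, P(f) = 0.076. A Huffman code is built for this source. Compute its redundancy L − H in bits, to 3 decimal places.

Entropy H = −Σ p log₂ p ≈ 2.3290 bits.
Huffman merges: 11/200+19/250→131/1000; 111/1000+131/1000→121/500; 81/500+121/500→101/250; 277/1000+319/1000→149/250; 101/250+149/250→1. L = 2373/1000 ≈ 2.3730.
L − H = 2.3730 − 2.3290 = 0.044 bits.

0.044 bits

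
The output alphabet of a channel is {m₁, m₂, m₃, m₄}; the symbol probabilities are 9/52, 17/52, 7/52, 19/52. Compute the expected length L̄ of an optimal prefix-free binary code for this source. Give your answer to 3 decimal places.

1.942 bits/symbol

Repeatedly combine the two least-probable nodes; the expected code length is the sum of the merged weights.
merge 7/52 + 9/52 → 4/13
merge 4/13 + 17/52 → 33/52
merge 19/52 + 33/52 → 1
L = 4/13 + 33/52 + 1 = 101/52 ≈ 1.942 bits/symbol.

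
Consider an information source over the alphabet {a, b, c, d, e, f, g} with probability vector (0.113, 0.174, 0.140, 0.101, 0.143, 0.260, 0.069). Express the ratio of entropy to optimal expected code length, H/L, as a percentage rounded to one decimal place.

98.6%

Entropy H = −Σ p log₂ p ≈ 2.6983 bits.
Huffman merges: 69/1000+101/1000→17/100; 113/1000+7/50→253/1000; 143/1000+17/100→313/1000; 87/500+253/1000→427/1000; 13/50+313/1000→573/1000; 427/1000+573/1000→1. L = 342/125 ≈ 2.7360.
Efficiency = H/L = 2.6983/2.7360 = 98.6%.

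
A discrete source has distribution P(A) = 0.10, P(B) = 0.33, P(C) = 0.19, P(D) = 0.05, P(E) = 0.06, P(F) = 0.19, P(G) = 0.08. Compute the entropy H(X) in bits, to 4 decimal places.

2.5216 bits

H = −Σ pᵢ log₂ pᵢ.
−0.10·log₂(0.10) = 0.3322
−0.33·log₂(0.33) = 0.5278
−0.19·log₂(0.19) = 0.4552
−0.05·log₂(0.05) = 0.2161
−0.06·log₂(0.06) = 0.2435
−0.19·log₂(0.19) = 0.4552
−0.08·log₂(0.08) = 0.2915
Sum ≈ 2.5216 → 2.5216 bits.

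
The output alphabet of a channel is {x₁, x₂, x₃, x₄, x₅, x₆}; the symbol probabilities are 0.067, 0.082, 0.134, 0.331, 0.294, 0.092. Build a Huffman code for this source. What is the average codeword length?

2.375 bits/symbol

Repeatedly combine the two least-probable nodes; the expected code length is the sum of the merged weights.
merge 67/1000 + 41/500 → 149/1000
merge 23/250 + 67/500 → 113/500
merge 149/1000 + 113/500 → 3/8
merge 147/500 + 331/1000 → 5/8
merge 3/8 + 5/8 → 1
L = 149/1000 + 113/500 + 3/8 + 5/8 + 1 = 19/8 = 2.375 bits/symbol.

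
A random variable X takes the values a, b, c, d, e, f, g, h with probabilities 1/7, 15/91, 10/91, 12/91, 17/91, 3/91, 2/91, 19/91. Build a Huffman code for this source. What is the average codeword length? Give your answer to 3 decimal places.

2.824 bits/symbol

Repeatedly combine the two least-probable nodes; the expected code length is the sum of the merged weights.
merge 2/91 + 3/91 → 5/91
merge 5/91 + 10/91 → 15/91
merge 12/91 + 1/7 → 25/91
merge 15/91 + 15/91 → 30/91
merge 17/91 + 19/91 → 36/91
merge 25/91 + 30/91 → 55/91
merge 36/91 + 55/91 → 1
L = 5/91 + 15/91 + 25/91 + 30/91 + 36/91 + 55/91 + 1 = 257/91 ≈ 2.824 bits/symbol.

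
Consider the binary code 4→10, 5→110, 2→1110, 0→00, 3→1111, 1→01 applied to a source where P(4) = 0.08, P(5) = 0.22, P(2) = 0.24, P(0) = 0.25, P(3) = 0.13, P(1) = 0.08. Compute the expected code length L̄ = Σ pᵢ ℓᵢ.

2.96 bits/symbol

L̄ = Σ pᵢ·ℓᵢ = 0.08·2 + 0.22·3 + 0.24·4 + 0.25·2 + 0.13·4 + 0.08·2 = 2.96 bits/symbol.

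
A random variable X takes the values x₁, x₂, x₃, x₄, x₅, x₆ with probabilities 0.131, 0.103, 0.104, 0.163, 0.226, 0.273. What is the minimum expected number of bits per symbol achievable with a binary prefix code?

2.501 bits/symbol

Repeatedly combine the two least-probable nodes; the expected code length is the sum of the merged weights.
merge 103/1000 + 13/125 → 207/1000
merge 131/1000 + 163/1000 → 147/500
merge 207/1000 + 113/500 → 433/1000
merge 273/1000 + 147/500 → 567/1000
merge 433/1000 + 567/1000 → 1
L = 207/1000 + 147/500 + 433/1000 + 567/1000 + 1 = 2501/1000 = 2.501 bits/symbol.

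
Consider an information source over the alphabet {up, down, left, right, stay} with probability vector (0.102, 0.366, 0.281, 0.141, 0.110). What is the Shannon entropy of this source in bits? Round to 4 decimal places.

2.1301 bits

H = −Σ pᵢ log₂ pᵢ.
−0.102·log₂(0.102) = 0.3359
−0.366·log₂(0.366) = 0.5307
−0.281·log₂(0.281) = 0.5146
−0.141·log₂(0.141) = 0.3985
−0.110·log₂(0.110) = 0.3503
Sum ≈ 2.1301 → 2.1301 bits.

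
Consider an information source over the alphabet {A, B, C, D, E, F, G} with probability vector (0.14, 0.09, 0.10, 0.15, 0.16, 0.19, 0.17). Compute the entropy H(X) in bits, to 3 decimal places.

H = −Σ pᵢ log₂ pᵢ.
−0.14·log₂(0.14) = 0.3971
−0.09·log₂(0.09) = 0.3127
−0.10·log₂(0.10) = 0.3322
−0.15·log₂(0.15) = 0.4105
−0.16·log₂(0.16) = 0.4230
−0.19·log₂(0.19) = 0.4552
−0.17·log₂(0.17) = 0.4346
Sum ≈ 2.7653 → 2.765 bits.

2.765 bits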